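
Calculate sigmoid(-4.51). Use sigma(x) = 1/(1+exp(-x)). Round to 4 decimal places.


sigma(-4.51) = 1/(1+e^(4.51)) = 1/(1+90.921819) = 1/91.921819 = 0.0109.

0.0109


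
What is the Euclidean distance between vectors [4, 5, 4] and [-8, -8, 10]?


d = sqrt(sum of squared differences). (4--8)^2=144, (5--8)^2=169, (4-10)^2=36. Sum = 349.

sqrt(349)


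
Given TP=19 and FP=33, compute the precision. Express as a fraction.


Precision = TP / (TP + FP) = 19 / 52 = 19/52.

19/52


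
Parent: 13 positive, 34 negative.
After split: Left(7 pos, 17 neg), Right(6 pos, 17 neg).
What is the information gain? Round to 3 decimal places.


H(parent) = 0.8508. H(left) = 0.8709, H(right) = 0.8281. Weighted = (24/47)*0.8709 + (23/47)*0.8281 = 0.8500. IG = 0.8508 - 0.8500 = 0.0008, which rounds to 0.001.

0.001


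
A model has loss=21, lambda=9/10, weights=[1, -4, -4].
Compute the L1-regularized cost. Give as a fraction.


L1 norm = sum(|w|) = 9. J = 21 + 9/10 * 9 = 291/10.

291/10


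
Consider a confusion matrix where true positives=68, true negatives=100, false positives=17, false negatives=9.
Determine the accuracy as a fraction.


Accuracy = (TP + TN) / (TP + TN + FP + FN) = (68 + 100) / 194 = 84/97.

84/97


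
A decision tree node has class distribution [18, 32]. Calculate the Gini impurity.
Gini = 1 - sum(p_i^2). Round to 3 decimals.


Total = 50. Proportions: 18/50, 32/50. sum(p_i^2) = 0.5392. Gini = 1 - 0.5392 = 0.4608, which rounds to 0.461.

0.461


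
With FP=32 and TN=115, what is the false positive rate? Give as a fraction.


FPR = FP / (FP + TN) = 32 / 147 = 32/147.

32/147


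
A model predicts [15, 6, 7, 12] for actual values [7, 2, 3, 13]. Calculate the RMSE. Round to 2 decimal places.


MSE = 24.2500. RMSE = sqrt(24.2500) = 4.92.

4.92


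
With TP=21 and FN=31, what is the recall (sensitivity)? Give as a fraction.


Recall = TP / (TP + FN) = 21 / 52 = 21/52.

21/52


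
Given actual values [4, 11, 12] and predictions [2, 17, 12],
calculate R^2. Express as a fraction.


Mean(y) = 9. SS_res = 40. SS_tot = 38. R^2 = 1 - 40/(38) = -1/19.

-1/19


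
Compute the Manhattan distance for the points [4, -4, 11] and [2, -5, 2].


d = sum of absolute differences: |4-2|=2 + |-4--5|=1 + |11-2|=9 = 12.

12


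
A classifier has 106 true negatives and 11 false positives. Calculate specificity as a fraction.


Specificity = TN / (TN + FP) = 106 / 117 = 106/117.

106/117


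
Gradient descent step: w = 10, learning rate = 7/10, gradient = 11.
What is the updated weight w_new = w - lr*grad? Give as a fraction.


w_new = 10 - 7/10 * 11 = 10 - 77/10 = 23/10.

23/10


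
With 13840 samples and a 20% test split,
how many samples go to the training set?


Test set = 13840 * 20% = 2768. Training set = 13840 - 2768 = 11072.

11072


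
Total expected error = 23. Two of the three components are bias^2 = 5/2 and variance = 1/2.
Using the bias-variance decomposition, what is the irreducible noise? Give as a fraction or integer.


Total error = bias^2 + variance + irreducible noise. So irreducible noise = 23 - 5/2 - 1/2 = 20.

20


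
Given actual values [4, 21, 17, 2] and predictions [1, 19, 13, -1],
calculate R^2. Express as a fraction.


Mean(y) = 11. SS_res = 38. SS_tot = 266. R^2 = 1 - 38/(266) = 6/7.

6/7


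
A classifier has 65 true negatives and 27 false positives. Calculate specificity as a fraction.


Specificity = TN / (TN + FP) = 65 / 92 = 65/92.

65/92


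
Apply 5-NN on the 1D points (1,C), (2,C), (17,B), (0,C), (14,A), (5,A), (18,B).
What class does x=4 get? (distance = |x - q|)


Distances: |1-4|=3, |2-4|=2, |17-4|=13, |0-4|=4, |14-4|=10, |5-4|=1, |18-4|=14. 5 nearest: (5,A), (2,C), (1,C), (0,C), (14,A). Counts: {'A': 2, 'C': 3}. Majority class: C.

C


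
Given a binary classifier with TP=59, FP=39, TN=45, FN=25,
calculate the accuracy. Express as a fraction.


Accuracy = (TP + TN) / (TP + TN + FP + FN) = (59 + 45) / 168 = 13/21.

13/21


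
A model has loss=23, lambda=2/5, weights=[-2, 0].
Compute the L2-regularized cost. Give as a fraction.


L2 sq norm = sum(w^2) = 4. J = 23 + 2/5 * 4 = 123/5.

123/5


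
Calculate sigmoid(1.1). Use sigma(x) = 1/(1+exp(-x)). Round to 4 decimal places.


sigma(1.1) = 1/(1+e^(-1.1)) = 1/(1+0.332871) = 1/1.332871 = 0.7503.

0.7503


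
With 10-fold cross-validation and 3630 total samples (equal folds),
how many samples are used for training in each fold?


Each validation fold has 3630/10 = 363 samples. Training set = 3630 - 363 = 3267.

3267


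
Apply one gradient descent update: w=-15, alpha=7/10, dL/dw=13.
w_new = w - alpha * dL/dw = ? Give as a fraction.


w_new = -15 - 7/10 * 13 = -15 - 91/10 = -241/10.

-241/10


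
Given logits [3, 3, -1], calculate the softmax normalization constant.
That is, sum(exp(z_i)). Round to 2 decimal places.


Denom = e^3=20.0855 + e^3=20.0855 + e^-1=0.3679. Sum = 40.5389, which rounds to 40.54.

40.54


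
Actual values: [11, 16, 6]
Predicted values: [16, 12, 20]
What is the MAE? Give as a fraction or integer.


MAE = (1/3) * (|11-16|=5 + |16-12|=4 + |6-20|=14). Sum = 23. MAE = 23/3.

23/3


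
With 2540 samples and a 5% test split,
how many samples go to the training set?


Test set = 2540 * 5% = 127. Training set = 2540 - 127 = 2413.

2413


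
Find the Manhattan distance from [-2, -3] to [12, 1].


d = sum of absolute differences: |-2-12|=14 + |-3-1|=4 = 18.

18


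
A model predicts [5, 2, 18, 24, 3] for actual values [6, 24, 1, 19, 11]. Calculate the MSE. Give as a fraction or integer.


MSE = (1/5) * ((6-5)^2=1 + (24-2)^2=484 + (1-18)^2=289 + (19-24)^2=25 + (11-3)^2=64). Sum = 863. MSE = 863/5.

863/5


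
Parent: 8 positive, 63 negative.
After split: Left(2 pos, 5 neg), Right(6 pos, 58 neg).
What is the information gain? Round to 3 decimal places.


H(parent) = 0.5079. H(left) = 0.8631, H(right) = 0.4489. Weighted = (7/71)*0.8631 + (64/71)*0.4489 = 0.4897. IG = 0.5079 - 0.4897 = 0.0182, which rounds to 0.018.

0.018


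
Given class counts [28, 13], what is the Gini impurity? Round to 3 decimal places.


Total = 41. Proportions: 28/41, 13/41. sum(p_i^2) = 0.5669. Gini = 1 - 0.5669 = 0.4331, which rounds to 0.433.

0.433


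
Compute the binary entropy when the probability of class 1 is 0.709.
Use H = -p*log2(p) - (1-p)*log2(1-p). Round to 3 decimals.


H = -0.709*log2(0.709) - 0.291*log2(0.291) = 0.870.

0.870


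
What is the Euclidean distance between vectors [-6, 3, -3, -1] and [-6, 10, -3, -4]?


d = sqrt(sum of squared differences). (-6--6)^2=0, (3-10)^2=49, (-3--3)^2=0, (-1--4)^2=9. Sum = 58.

sqrt(58)


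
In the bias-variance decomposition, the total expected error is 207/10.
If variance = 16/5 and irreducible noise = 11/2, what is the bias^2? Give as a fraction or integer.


Total error = bias^2 + variance + irreducible noise. So bias^2 = 207/10 - 16/5 - 11/2 = 12.

12


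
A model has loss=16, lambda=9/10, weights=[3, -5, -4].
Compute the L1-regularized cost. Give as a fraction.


L1 norm = sum(|w|) = 12. J = 16 + 9/10 * 12 = 134/5.

134/5


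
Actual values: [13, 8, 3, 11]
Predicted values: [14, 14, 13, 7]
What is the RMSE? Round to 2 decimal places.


MSE = 38.2500. RMSE = sqrt(38.2500) = 6.18.

6.18


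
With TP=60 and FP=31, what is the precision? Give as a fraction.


Precision = TP / (TP + FP) = 60 / 91 = 60/91.

60/91


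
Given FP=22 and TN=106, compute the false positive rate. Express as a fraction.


FPR = FP / (FP + TN) = 22 / 128 = 11/64.

11/64


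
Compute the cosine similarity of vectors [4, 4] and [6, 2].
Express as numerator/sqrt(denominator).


dot = 32. |a|^2 = 32, |b|^2 = 40. cos = 32/sqrt(1280).

32/sqrt(1280)


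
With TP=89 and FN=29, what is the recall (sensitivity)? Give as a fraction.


Recall = TP / (TP + FN) = 89 / 118 = 89/118.

89/118


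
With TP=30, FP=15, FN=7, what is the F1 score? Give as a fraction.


Precision = 30/45 = 2/3. Recall = 30/37 = 30/37. F1 = 2*P*R/(P+R) = 30/41.

30/41


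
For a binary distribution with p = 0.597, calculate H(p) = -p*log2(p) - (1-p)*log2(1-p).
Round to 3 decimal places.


H = -0.597*log2(0.597) - 0.403*log2(0.403) = 0.973.

0.973


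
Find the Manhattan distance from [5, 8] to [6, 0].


d = sum of absolute differences: |5-6|=1 + |8-0|=8 = 9.

9


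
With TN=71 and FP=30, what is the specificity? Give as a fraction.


Specificity = TN / (TN + FP) = 71 / 101 = 71/101.

71/101


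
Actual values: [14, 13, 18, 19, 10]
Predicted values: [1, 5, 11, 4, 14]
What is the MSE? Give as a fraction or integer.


MSE = (1/5) * ((14-1)^2=169 + (13-5)^2=64 + (18-11)^2=49 + (19-4)^2=225 + (10-14)^2=16). Sum = 523. MSE = 523/5.

523/5


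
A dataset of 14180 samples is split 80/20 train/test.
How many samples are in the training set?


Test set = 14180 * 20% = 2836. Training set = 14180 - 2836 = 11344.

11344


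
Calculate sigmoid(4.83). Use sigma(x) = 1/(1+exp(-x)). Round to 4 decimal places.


sigma(4.83) = 1/(1+e^(-4.83)) = 1/(1+0.007987) = 1/1.007987 = 0.9921.

0.9921


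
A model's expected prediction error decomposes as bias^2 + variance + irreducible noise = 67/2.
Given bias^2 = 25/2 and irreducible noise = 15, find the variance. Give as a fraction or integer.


Total error = bias^2 + variance + irreducible noise. So variance = 67/2 - 25/2 - 15 = 6.

6


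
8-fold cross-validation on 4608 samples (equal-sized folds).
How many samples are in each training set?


Each validation fold has 4608/8 = 576 samples. Training set = 4608 - 576 = 4032.

4032


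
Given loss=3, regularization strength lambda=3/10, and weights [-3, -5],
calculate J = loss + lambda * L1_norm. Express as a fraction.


L1 norm = sum(|w|) = 8. J = 3 + 3/10 * 8 = 27/5.

27/5


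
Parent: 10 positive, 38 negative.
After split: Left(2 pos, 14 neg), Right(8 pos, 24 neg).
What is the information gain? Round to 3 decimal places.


H(parent) = 0.7383. H(left) = 0.5436, H(right) = 0.8113. Weighted = (16/48)*0.5436 + (32/48)*0.8113 = 0.7221. IG = 0.7383 - 0.7221 = 0.0162, which rounds to 0.016.

0.016


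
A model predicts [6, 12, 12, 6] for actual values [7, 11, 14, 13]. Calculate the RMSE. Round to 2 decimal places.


MSE = 13.7500. RMSE = sqrt(13.7500) = 3.71.

3.71


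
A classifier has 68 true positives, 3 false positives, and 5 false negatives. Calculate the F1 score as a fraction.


Precision = 68/71 = 68/71. Recall = 68/73 = 68/73. F1 = 2*P*R/(P+R) = 17/18.

17/18


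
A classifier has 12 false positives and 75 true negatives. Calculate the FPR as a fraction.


FPR = FP / (FP + TN) = 12 / 87 = 4/29.

4/29


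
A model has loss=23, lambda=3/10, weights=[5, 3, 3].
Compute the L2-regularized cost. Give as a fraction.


L2 sq norm = sum(w^2) = 43. J = 23 + 3/10 * 43 = 359/10.

359/10


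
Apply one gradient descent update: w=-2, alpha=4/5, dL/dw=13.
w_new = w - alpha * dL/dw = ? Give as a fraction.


w_new = -2 - 4/5 * 13 = -2 - 52/5 = -62/5.

-62/5


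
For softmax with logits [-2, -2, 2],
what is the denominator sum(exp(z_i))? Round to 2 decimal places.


Denom = e^-2=0.1353 + e^-2=0.1353 + e^2=7.3891. Sum = 7.6597, which rounds to 7.66.

7.66


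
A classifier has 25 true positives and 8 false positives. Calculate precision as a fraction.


Precision = TP / (TP + FP) = 25 / 33 = 25/33.

25/33


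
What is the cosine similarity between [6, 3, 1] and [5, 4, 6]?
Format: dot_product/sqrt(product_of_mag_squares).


dot = 48. |a|^2 = 46, |b|^2 = 77. cos = 48/sqrt(3542).

48/sqrt(3542)


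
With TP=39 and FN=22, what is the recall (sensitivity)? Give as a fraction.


Recall = TP / (TP + FN) = 39 / 61 = 39/61.

39/61


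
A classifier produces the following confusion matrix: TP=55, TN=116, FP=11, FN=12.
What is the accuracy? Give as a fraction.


Accuracy = (TP + TN) / (TP + TN + FP + FN) = (55 + 116) / 194 = 171/194.

171/194


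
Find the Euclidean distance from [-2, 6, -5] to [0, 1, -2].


d = sqrt(sum of squared differences). (-2-0)^2=4, (6-1)^2=25, (-5--2)^2=9. Sum = 38.

sqrt(38)


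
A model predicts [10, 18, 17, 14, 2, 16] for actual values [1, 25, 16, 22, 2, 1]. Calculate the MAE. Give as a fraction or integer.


MAE = (1/6) * (|1-10|=9 + |25-18|=7 + |16-17|=1 + |22-14|=8 + |2-2|=0 + |1-16|=15). Sum = 40. MAE = 20/3.

20/3


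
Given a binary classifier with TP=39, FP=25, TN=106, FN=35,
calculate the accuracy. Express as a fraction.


Accuracy = (TP + TN) / (TP + TN + FP + FN) = (39 + 106) / 205 = 29/41.

29/41


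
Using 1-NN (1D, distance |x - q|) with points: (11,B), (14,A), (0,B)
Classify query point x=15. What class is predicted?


Distances: |11-15|=4, |14-15|=1, |0-15|=15. 1 nearest: (14,A). Counts: {'A': 1}. Majority class: A.

A


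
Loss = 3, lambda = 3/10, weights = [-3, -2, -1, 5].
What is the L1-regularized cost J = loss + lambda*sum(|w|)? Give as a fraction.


L1 norm = sum(|w|) = 11. J = 3 + 3/10 * 11 = 63/10.

63/10


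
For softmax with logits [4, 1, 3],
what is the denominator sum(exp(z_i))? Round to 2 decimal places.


Denom = e^4=54.5982 + e^1=2.7183 + e^3=20.0855. Sum = 77.4020, which rounds to 77.40.

77.40


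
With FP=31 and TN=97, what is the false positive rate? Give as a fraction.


FPR = FP / (FP + TN) = 31 / 128 = 31/128.

31/128


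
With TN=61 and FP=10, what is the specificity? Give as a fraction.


Specificity = TN / (TN + FP) = 61 / 71 = 61/71.

61/71


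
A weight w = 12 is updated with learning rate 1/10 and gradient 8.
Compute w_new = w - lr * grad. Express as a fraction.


w_new = 12 - 1/10 * 8 = 12 - 4/5 = 56/5.

56/5


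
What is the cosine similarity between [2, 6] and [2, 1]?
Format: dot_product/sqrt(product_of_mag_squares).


dot = 10. |a|^2 = 40, |b|^2 = 5. cos = 10/sqrt(200).

10/sqrt(200)


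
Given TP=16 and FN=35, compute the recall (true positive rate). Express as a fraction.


Recall = TP / (TP + FN) = 16 / 51 = 16/51.

16/51


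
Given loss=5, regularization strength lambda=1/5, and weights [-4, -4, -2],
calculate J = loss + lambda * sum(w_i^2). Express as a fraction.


L2 sq norm = sum(w^2) = 36. J = 5 + 1/5 * 36 = 61/5.

61/5


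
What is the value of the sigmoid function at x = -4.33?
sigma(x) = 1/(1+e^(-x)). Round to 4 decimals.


sigma(-4.33) = 1/(1+e^(4.33)) = 1/(1+75.944287) = 1/76.944287 = 0.0130.

0.0130


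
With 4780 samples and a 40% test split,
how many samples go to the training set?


Test set = 4780 * 40% = 1912. Training set = 4780 - 1912 = 2868.

2868


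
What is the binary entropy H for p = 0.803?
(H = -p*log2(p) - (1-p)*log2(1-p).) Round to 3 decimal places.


H = -0.803*log2(0.803) - 0.197*log2(0.197) = 0.716.

0.716


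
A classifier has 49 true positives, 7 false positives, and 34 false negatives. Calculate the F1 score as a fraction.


Precision = 49/56 = 7/8. Recall = 49/83 = 49/83. F1 = 2*P*R/(P+R) = 98/139.

98/139


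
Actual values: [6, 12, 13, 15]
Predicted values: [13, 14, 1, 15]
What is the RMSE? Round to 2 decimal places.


MSE = 49.2500. RMSE = sqrt(49.2500) = 7.02.

7.02


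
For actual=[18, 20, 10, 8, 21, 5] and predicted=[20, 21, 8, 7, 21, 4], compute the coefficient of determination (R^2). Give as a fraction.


Mean(y) = 41/3. SS_res = 11. SS_tot = 700/3. R^2 = 1 - 11/(700/3) = 667/700.

667/700


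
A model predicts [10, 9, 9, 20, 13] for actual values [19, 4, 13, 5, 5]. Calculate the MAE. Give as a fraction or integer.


MAE = (1/5) * (|19-10|=9 + |4-9|=5 + |13-9|=4 + |5-20|=15 + |5-13|=8). Sum = 41. MAE = 41/5.

41/5


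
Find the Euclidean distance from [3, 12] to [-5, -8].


d = sqrt(sum of squared differences). (3--5)^2=64, (12--8)^2=400. Sum = 464.

sqrt(464)


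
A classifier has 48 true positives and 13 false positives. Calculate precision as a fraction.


Precision = TP / (TP + FP) = 48 / 61 = 48/61.

48/61


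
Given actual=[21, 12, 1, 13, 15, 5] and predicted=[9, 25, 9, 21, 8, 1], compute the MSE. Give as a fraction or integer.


MSE = (1/6) * ((21-9)^2=144 + (12-25)^2=169 + (1-9)^2=64 + (13-21)^2=64 + (15-8)^2=49 + (5-1)^2=16). Sum = 506. MSE = 253/3.

253/3


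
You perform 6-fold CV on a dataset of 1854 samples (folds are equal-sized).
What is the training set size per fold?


Each validation fold has 1854/6 = 309 samples. Training set = 1854 - 309 = 1545.

1545


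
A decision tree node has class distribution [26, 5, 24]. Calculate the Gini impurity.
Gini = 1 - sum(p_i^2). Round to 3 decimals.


Total = 55. Proportions: 26/55, 5/55, 24/55. sum(p_i^2) = 0.4221. Gini = 1 - 0.4221 = 0.5779, which rounds to 0.578.

0.578


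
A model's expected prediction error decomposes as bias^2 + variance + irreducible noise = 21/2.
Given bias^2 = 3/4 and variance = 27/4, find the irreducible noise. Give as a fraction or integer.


Total error = bias^2 + variance + irreducible noise. So irreducible noise = 21/2 - 3/4 - 27/4 = 3.

3


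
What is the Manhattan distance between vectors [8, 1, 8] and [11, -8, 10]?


d = sum of absolute differences: |8-11|=3 + |1--8|=9 + |8-10|=2 = 14.

14


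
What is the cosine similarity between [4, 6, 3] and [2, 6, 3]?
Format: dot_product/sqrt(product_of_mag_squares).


dot = 53. |a|^2 = 61, |b|^2 = 49. cos = 53/sqrt(2989).

53/sqrt(2989)


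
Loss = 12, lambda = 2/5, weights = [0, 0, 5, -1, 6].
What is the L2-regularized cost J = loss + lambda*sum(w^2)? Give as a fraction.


L2 sq norm = sum(w^2) = 62. J = 12 + 2/5 * 62 = 184/5.

184/5


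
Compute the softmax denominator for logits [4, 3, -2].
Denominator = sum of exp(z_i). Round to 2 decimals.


Denom = e^4=54.5982 + e^3=20.0855 + e^-2=0.1353. Sum = 74.8190, which rounds to 74.82.

74.82


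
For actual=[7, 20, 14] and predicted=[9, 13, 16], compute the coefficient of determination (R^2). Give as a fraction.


Mean(y) = 41/3. SS_res = 57. SS_tot = 254/3. R^2 = 1 - 57/(254/3) = 83/254.

83/254


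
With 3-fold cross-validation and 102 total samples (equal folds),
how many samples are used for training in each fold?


Each validation fold has 102/3 = 34 samples. Training set = 102 - 34 = 68.

68


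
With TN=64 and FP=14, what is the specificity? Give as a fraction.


Specificity = TN / (TN + FP) = 64 / 78 = 32/39.

32/39


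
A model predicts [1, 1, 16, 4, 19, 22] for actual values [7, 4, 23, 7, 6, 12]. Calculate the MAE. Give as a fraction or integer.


MAE = (1/6) * (|7-1|=6 + |4-1|=3 + |23-16|=7 + |7-4|=3 + |6-19|=13 + |12-22|=10). Sum = 42. MAE = 7.

7


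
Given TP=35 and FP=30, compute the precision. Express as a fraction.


Precision = TP / (TP + FP) = 35 / 65 = 7/13.

7/13


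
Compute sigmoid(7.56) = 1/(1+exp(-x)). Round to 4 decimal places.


sigma(7.56) = 1/(1+e^(-7.56)) = 1/(1+0.000521) = 1/1.000521 = 0.9995.

0.9995


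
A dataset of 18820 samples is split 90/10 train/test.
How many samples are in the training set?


Test set = 18820 * 10% = 1882. Training set = 18820 - 1882 = 16938.

16938


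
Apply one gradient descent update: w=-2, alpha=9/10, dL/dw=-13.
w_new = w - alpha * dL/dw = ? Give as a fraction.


w_new = -2 - 9/10 * -13 = -2 - -117/10 = 97/10.

97/10


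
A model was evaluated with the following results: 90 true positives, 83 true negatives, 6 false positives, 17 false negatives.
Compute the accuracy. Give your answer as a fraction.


Accuracy = (TP + TN) / (TP + TN + FP + FN) = (90 + 83) / 196 = 173/196.

173/196


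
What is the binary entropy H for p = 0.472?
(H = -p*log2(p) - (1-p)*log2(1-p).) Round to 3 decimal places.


H = -0.472*log2(0.472) - 0.528*log2(0.528) = 0.998.

0.998


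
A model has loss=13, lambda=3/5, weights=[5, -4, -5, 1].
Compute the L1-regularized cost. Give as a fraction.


L1 norm = sum(|w|) = 15. J = 13 + 3/5 * 15 = 22.

22


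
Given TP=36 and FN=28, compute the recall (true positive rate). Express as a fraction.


Recall = TP / (TP + FN) = 36 / 64 = 9/16.

9/16


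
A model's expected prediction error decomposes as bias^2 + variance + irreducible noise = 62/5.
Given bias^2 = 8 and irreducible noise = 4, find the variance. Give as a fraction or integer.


Total error = bias^2 + variance + irreducible noise. So variance = 62/5 - 8 - 4 = 2/5.

2/5


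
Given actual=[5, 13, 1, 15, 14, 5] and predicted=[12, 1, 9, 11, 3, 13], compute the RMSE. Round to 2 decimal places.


MSE = 76.3333. RMSE = sqrt(76.3333) = 8.74.

8.74


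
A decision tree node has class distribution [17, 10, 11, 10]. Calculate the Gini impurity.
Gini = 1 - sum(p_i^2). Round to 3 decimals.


Total = 48. Proportions: 17/48, 10/48, 11/48, 10/48. sum(p_i^2) = 0.2648. Gini = 1 - 0.2648 = 0.7352, which rounds to 0.735.

0.735


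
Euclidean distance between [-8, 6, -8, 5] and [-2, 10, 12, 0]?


d = sqrt(sum of squared differences). (-8--2)^2=36, (6-10)^2=16, (-8-12)^2=400, (5-0)^2=25. Sum = 477.

sqrt(477)


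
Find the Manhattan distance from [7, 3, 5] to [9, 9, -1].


d = sum of absolute differences: |7-9|=2 + |3-9|=6 + |5--1|=6 = 14.

14


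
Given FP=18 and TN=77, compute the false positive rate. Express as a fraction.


FPR = FP / (FP + TN) = 18 / 95 = 18/95.

18/95


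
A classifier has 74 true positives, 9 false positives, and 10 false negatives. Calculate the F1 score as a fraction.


Precision = 74/83 = 74/83. Recall = 74/84 = 37/42. F1 = 2*P*R/(P+R) = 148/167.

148/167


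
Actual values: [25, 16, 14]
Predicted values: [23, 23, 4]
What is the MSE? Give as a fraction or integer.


MSE = (1/3) * ((25-23)^2=4 + (16-23)^2=49 + (14-4)^2=100). Sum = 153. MSE = 51.

51


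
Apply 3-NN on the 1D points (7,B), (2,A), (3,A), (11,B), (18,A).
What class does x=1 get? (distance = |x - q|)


Distances: |7-1|=6, |2-1|=1, |3-1|=2, |11-1|=10, |18-1|=17. 3 nearest: (2,A), (3,A), (7,B). Counts: {'A': 2, 'B': 1}. Majority class: A.

A


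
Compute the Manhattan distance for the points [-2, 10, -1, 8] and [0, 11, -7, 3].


d = sum of absolute differences: |-2-0|=2 + |10-11|=1 + |-1--7|=6 + |8-3|=5 = 14.

14


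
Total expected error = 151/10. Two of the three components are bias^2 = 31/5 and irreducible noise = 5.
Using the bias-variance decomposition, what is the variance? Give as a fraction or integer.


Total error = bias^2 + variance + irreducible noise. So variance = 151/10 - 31/5 - 5 = 39/10.

39/10


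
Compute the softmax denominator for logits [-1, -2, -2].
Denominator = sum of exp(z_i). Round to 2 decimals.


Denom = e^-1=0.3679 + e^-2=0.1353 + e^-2=0.1353. Sum = 0.6385, which rounds to 0.64.

0.64


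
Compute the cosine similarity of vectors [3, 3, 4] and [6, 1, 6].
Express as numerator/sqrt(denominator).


dot = 45. |a|^2 = 34, |b|^2 = 73. cos = 45/sqrt(2482).

45/sqrt(2482)


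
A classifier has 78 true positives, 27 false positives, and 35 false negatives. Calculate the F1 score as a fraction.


Precision = 78/105 = 26/35. Recall = 78/113 = 78/113. F1 = 2*P*R/(P+R) = 78/109.

78/109


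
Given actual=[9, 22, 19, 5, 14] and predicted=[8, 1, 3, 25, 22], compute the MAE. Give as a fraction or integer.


MAE = (1/5) * (|9-8|=1 + |22-1|=21 + |19-3|=16 + |5-25|=20 + |14-22|=8). Sum = 66. MAE = 66/5.

66/5


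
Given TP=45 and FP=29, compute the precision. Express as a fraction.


Precision = TP / (TP + FP) = 45 / 74 = 45/74.

45/74


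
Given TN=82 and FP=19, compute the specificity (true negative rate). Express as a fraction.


Specificity = TN / (TN + FP) = 82 / 101 = 82/101.

82/101


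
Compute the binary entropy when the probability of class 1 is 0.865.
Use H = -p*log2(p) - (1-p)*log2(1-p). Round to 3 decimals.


H = -0.865*log2(0.865) - 0.135*log2(0.135) = 0.571.

0.571


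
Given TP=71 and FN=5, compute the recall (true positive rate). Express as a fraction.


Recall = TP / (TP + FN) = 71 / 76 = 71/76.

71/76


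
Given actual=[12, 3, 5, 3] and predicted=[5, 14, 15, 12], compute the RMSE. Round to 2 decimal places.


MSE = 87.7500. RMSE = sqrt(87.7500) = 9.37.

9.37


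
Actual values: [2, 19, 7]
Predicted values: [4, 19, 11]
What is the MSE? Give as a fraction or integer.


MSE = (1/3) * ((2-4)^2=4 + (19-19)^2=0 + (7-11)^2=16). Sum = 20. MSE = 20/3.

20/3


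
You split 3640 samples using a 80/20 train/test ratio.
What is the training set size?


Test set = 3640 * 20% = 728. Training set = 3640 - 728 = 2912.

2912


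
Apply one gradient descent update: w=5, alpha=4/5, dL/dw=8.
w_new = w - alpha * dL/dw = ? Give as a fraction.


w_new = 5 - 4/5 * 8 = 5 - 32/5 = -7/5.

-7/5


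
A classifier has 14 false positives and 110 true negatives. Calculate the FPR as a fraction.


FPR = FP / (FP + TN) = 14 / 124 = 7/62.

7/62


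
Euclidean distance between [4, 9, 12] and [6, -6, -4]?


d = sqrt(sum of squared differences). (4-6)^2=4, (9--6)^2=225, (12--4)^2=256. Sum = 485.

sqrt(485)


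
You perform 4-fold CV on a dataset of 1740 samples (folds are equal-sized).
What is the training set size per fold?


Each validation fold has 1740/4 = 435 samples. Training set = 1740 - 435 = 1305.

1305


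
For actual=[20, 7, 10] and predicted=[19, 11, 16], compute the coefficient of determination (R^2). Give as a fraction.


Mean(y) = 37/3. SS_res = 53. SS_tot = 278/3. R^2 = 1 - 53/(278/3) = 119/278.

119/278


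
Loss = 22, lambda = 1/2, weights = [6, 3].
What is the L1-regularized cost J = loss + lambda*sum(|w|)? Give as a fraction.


L1 norm = sum(|w|) = 9. J = 22 + 1/2 * 9 = 53/2.

53/2


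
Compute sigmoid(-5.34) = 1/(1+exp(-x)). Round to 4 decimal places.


sigma(-5.34) = 1/(1+e^(5.34)) = 1/(1+208.512710) = 1/209.512710 = 0.0048.

0.0048


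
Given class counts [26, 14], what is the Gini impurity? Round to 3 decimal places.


Total = 40. Proportions: 26/40, 14/40. sum(p_i^2) = 0.5450. Gini = 1 - 0.5450 = 0.4550, which rounds to 0.455.

0.455


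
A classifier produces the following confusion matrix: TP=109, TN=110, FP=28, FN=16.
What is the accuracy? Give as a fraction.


Accuracy = (TP + TN) / (TP + TN + FP + FN) = (109 + 110) / 263 = 219/263.

219/263


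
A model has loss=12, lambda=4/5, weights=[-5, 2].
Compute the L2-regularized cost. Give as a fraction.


L2 sq norm = sum(w^2) = 29. J = 12 + 4/5 * 29 = 176/5.

176/5


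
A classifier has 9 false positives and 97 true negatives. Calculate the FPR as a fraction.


FPR = FP / (FP + TN) = 9 / 106 = 9/106.

9/106


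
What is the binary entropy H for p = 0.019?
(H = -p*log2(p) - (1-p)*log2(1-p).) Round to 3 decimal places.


H = -0.019*log2(0.019) - 0.981*log2(0.981) = 0.136.

0.136


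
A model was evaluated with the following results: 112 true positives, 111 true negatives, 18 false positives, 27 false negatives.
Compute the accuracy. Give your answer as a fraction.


Accuracy = (TP + TN) / (TP + TN + FP + FN) = (112 + 111) / 268 = 223/268.

223/268


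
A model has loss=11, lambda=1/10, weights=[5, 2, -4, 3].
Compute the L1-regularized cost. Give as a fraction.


L1 norm = sum(|w|) = 14. J = 11 + 1/10 * 14 = 62/5.

62/5


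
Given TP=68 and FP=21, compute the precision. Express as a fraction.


Precision = TP / (TP + FP) = 68 / 89 = 68/89.

68/89


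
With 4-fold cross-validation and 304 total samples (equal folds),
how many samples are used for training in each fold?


Each validation fold has 304/4 = 76 samples. Training set = 304 - 76 = 228.

228


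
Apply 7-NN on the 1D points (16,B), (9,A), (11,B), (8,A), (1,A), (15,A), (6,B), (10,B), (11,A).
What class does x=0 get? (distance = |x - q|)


Distances: |16-0|=16, |9-0|=9, |11-0|=11, |8-0|=8, |1-0|=1, |15-0|=15, |6-0|=6, |10-0|=10, |11-0|=11. 7 nearest: (1,A), (6,B), (8,A), (9,A), (10,B), (11,A), (11,B). Counts: {'A': 4, 'B': 3}. Majority class: A.

A


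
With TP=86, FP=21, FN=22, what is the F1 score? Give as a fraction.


Precision = 86/107 = 86/107. Recall = 86/108 = 43/54. F1 = 2*P*R/(P+R) = 4/5.

4/5


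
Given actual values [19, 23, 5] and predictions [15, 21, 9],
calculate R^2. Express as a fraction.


Mean(y) = 47/3. SS_res = 36. SS_tot = 536/3. R^2 = 1 - 36/(536/3) = 107/134.

107/134


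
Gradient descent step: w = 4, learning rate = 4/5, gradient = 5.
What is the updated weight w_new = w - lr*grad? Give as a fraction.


w_new = 4 - 4/5 * 5 = 4 - 4 = 0.

0


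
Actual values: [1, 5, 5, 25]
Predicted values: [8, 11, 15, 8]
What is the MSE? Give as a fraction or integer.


MSE = (1/4) * ((1-8)^2=49 + (5-11)^2=36 + (5-15)^2=100 + (25-8)^2=289). Sum = 474. MSE = 237/2.

237/2


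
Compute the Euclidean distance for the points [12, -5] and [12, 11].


d = sqrt(sum of squared differences). (12-12)^2=0, (-5-11)^2=256. Sum = 256.

16


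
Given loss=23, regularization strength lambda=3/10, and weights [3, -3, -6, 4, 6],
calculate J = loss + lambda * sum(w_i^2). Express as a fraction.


L2 sq norm = sum(w^2) = 106. J = 23 + 3/10 * 106 = 274/5.

274/5


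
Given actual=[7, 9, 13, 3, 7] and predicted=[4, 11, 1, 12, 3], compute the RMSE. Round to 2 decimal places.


MSE = 50.8000. RMSE = sqrt(50.8000) = 7.13.

7.13


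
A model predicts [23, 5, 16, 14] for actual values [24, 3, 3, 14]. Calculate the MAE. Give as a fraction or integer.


MAE = (1/4) * (|24-23|=1 + |3-5|=2 + |3-16|=13 + |14-14|=0). Sum = 16. MAE = 4.

4


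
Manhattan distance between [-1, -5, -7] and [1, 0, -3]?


d = sum of absolute differences: |-1-1|=2 + |-5-0|=5 + |-7--3|=4 = 11.

11


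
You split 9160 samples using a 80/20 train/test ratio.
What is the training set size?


Test set = 9160 * 20% = 1832. Training set = 9160 - 1832 = 7328.

7328


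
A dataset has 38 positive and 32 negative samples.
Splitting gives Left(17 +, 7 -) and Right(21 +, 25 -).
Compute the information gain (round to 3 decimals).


H(parent) = 0.9947. H(left) = 0.8709, H(right) = 0.9945. Weighted = (24/70)*0.8709 + (46/70)*0.9945 = 0.9521. IG = 0.9947 - 0.9521 = 0.0426, which rounds to 0.043.

0.043


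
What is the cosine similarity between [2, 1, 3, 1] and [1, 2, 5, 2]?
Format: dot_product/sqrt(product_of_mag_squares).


dot = 21. |a|^2 = 15, |b|^2 = 34. cos = 21/sqrt(510).

21/sqrt(510)


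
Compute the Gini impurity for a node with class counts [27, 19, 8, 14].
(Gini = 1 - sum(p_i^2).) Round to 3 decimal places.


Total = 68. Proportions: 27/68, 19/68, 8/68, 14/68. sum(p_i^2) = 0.2920. Gini = 1 - 0.2920 = 0.7080, which rounds to 0.708.

0.708


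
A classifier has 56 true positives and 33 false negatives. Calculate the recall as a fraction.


Recall = TP / (TP + FN) = 56 / 89 = 56/89.

56/89


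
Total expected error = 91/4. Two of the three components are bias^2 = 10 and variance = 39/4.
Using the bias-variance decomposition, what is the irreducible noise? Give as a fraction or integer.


Total error = bias^2 + variance + irreducible noise. So irreducible noise = 91/4 - 10 - 39/4 = 3.

3


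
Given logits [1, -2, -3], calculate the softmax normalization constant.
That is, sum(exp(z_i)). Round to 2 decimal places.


Denom = e^1=2.7183 + e^-2=0.1353 + e^-3=0.0498. Sum = 2.9034, which rounds to 2.90.

2.90


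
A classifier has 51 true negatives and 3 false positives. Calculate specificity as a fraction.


Specificity = TN / (TN + FP) = 51 / 54 = 17/18.

17/18


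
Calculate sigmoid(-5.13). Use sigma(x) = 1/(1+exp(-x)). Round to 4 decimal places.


sigma(-5.13) = 1/(1+e^(5.13)) = 1/(1+169.017118) = 1/170.017118 = 0.0059.

0.0059


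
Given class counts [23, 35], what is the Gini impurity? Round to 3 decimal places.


Total = 58. Proportions: 23/58, 35/58. sum(p_i^2) = 0.5214. Gini = 1 - 0.5214 = 0.4786, which rounds to 0.479.

0.479


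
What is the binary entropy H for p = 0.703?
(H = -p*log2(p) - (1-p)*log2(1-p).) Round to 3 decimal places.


H = -0.703*log2(0.703) - 0.297*log2(0.297) = 0.878.

0.878


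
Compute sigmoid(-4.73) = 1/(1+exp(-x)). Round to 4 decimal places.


sigma(-4.73) = 1/(1+e^(4.73)) = 1/(1+113.295562) = 1/114.295562 = 0.0087.

0.0087


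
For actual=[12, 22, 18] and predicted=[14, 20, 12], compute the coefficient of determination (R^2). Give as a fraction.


Mean(y) = 52/3. SS_res = 44. SS_tot = 152/3. R^2 = 1 - 44/(152/3) = 5/38.

5/38


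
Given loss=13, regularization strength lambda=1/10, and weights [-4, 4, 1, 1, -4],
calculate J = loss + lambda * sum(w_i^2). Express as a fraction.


L2 sq norm = sum(w^2) = 50. J = 13 + 1/10 * 50 = 18.

18


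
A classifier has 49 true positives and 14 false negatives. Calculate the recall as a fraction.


Recall = TP / (TP + FN) = 49 / 63 = 7/9.

7/9


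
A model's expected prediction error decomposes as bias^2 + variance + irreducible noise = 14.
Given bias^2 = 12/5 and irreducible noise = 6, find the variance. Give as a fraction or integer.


Total error = bias^2 + variance + irreducible noise. So variance = 14 - 12/5 - 6 = 28/5.

28/5


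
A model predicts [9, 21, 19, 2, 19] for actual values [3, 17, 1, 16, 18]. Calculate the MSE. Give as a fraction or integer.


MSE = (1/5) * ((3-9)^2=36 + (17-21)^2=16 + (1-19)^2=324 + (16-2)^2=196 + (18-19)^2=1). Sum = 573. MSE = 573/5.

573/5


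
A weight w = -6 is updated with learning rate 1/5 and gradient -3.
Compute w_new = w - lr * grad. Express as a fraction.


w_new = -6 - 1/5 * -3 = -6 - -3/5 = -27/5.

-27/5


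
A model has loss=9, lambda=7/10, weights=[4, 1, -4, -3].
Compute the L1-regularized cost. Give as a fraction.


L1 norm = sum(|w|) = 12. J = 9 + 7/10 * 12 = 87/5.

87/5


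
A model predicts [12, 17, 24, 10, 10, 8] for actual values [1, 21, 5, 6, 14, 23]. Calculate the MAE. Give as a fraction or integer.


MAE = (1/6) * (|1-12|=11 + |21-17|=4 + |5-24|=19 + |6-10|=4 + |14-10|=4 + |23-8|=15). Sum = 57. MAE = 19/2.

19/2


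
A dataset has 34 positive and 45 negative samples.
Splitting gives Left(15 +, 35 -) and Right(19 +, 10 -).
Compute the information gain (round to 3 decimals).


H(parent) = 0.9860. H(left) = 0.8813, H(right) = 0.9294. Weighted = (50/79)*0.8813 + (29/79)*0.9294 = 0.8990. IG = 0.9860 - 0.8990 = 0.0870, which rounds to 0.087.

0.087


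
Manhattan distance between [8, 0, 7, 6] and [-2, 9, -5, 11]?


d = sum of absolute differences: |8--2|=10 + |0-9|=9 + |7--5|=12 + |6-11|=5 = 36.

36


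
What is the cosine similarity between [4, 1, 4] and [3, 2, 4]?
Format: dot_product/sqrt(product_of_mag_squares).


dot = 30. |a|^2 = 33, |b|^2 = 29. cos = 30/sqrt(957).

30/sqrt(957)


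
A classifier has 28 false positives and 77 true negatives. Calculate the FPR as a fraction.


FPR = FP / (FP + TN) = 28 / 105 = 4/15.

4/15


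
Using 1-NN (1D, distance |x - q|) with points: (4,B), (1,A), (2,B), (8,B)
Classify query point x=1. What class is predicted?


Distances: |4-1|=3, |1-1|=0, |2-1|=1, |8-1|=7. 1 nearest: (1,A). Counts: {'A': 1}. Majority class: A.

A


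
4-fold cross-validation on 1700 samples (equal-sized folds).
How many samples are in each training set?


Each validation fold has 1700/4 = 425 samples. Training set = 1700 - 425 = 1275.

1275


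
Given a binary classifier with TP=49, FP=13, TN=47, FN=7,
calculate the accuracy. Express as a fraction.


Accuracy = (TP + TN) / (TP + TN + FP + FN) = (49 + 47) / 116 = 24/29.

24/29


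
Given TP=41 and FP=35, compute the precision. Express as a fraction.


Precision = TP / (TP + FP) = 41 / 76 = 41/76.

41/76


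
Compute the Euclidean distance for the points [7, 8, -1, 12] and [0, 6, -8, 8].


d = sqrt(sum of squared differences). (7-0)^2=49, (8-6)^2=4, (-1--8)^2=49, (12-8)^2=16. Sum = 118.

sqrt(118)


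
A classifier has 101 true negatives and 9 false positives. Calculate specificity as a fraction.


Specificity = TN / (TN + FP) = 101 / 110 = 101/110.

101/110


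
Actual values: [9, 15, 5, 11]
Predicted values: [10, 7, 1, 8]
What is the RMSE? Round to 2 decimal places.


MSE = 22.5000. RMSE = sqrt(22.5000) = 4.74.

4.74


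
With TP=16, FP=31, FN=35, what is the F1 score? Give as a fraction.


Precision = 16/47 = 16/47. Recall = 16/51 = 16/51. F1 = 2*P*R/(P+R) = 16/49.

16/49


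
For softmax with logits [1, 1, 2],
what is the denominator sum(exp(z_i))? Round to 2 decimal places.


Denom = e^1=2.7183 + e^1=2.7183 + e^2=7.3891. Sum = 12.8257, which rounds to 12.83.

12.83


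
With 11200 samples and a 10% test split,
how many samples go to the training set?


Test set = 11200 * 10% = 1120. Training set = 11200 - 1120 = 10080.

10080


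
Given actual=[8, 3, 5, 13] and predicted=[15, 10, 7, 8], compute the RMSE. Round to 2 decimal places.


MSE = 31.7500. RMSE = sqrt(31.7500) = 5.63.

5.63


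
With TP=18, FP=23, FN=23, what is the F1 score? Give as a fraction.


Precision = 18/41 = 18/41. Recall = 18/41 = 18/41. F1 = 2*P*R/(P+R) = 18/41.

18/41


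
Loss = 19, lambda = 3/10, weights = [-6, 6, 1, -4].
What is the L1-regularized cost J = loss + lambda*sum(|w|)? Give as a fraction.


L1 norm = sum(|w|) = 17. J = 19 + 3/10 * 17 = 241/10.

241/10


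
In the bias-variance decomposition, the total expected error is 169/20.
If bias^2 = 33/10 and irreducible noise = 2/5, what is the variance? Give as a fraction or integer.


Total error = bias^2 + variance + irreducible noise. So variance = 169/20 - 33/10 - 2/5 = 19/4.

19/4


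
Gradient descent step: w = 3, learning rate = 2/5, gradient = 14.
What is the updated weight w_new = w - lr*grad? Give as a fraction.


w_new = 3 - 2/5 * 14 = 3 - 28/5 = -13/5.

-13/5


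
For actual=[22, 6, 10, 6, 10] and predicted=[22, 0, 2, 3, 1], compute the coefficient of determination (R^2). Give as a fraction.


Mean(y) = 54/5. SS_res = 190. SS_tot = 864/5. R^2 = 1 - 190/(864/5) = -43/432.

-43/432


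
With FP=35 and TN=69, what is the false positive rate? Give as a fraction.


FPR = FP / (FP + TN) = 35 / 104 = 35/104.

35/104


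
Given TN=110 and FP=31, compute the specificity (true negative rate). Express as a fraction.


Specificity = TN / (TN + FP) = 110 / 141 = 110/141.

110/141


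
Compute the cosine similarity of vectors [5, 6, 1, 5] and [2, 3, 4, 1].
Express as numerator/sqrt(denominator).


dot = 37. |a|^2 = 87, |b|^2 = 30. cos = 37/sqrt(2610).

37/sqrt(2610)


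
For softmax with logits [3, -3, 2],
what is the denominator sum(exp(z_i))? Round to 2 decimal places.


Denom = e^3=20.0855 + e^-3=0.0498 + e^2=7.3891. Sum = 27.5244, which rounds to 27.52.

27.52


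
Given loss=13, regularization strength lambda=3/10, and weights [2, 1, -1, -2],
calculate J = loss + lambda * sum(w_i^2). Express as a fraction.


L2 sq norm = sum(w^2) = 10. J = 13 + 3/10 * 10 = 16.

16


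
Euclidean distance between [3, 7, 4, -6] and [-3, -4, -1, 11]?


d = sqrt(sum of squared differences). (3--3)^2=36, (7--4)^2=121, (4--1)^2=25, (-6-11)^2=289. Sum = 471.

sqrt(471)


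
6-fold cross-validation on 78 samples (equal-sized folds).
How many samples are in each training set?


Each validation fold has 78/6 = 13 samples. Training set = 78 - 13 = 65.

65


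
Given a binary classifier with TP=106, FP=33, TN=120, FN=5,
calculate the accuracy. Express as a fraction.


Accuracy = (TP + TN) / (TP + TN + FP + FN) = (106 + 120) / 264 = 113/132.

113/132


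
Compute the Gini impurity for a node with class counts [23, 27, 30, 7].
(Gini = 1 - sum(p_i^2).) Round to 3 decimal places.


Total = 87. Proportions: 23/87, 27/87, 30/87, 7/87. sum(p_i^2) = 0.2916. Gini = 1 - 0.2916 = 0.7084, which rounds to 0.708.

0.708
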